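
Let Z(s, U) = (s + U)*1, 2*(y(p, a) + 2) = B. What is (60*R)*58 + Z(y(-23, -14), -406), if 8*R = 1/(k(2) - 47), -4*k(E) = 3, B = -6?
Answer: -80241/191 ≈ -420.11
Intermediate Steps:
k(E) = -¾ (k(E) = -¼*3 = -¾)
y(p, a) = -5 (y(p, a) = -2 + (½)*(-6) = -2 - 3 = -5)
R = -1/382 (R = 1/(8*(-¾ - 47)) = 1/(8*(-191/4)) = (⅛)*(-4/191) = -1/382 ≈ -0.0026178)
Z(s, U) = U + s (Z(s, U) = (U + s)*1 = U + s)
(60*R)*58 + Z(y(-23, -14), -406) = (60*(-1/382))*58 + (-406 - 5) = -30/191*58 - 411 = -1740/191 - 411 = -80241/191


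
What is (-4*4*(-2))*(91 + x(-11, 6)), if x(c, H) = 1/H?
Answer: 8752/3 ≈ 2917.3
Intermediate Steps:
(-4*4*(-2))*(91 + x(-11, 6)) = (-4*4*(-2))*(91 + 1/6) = (-16*(-2))*(91 + ⅙) = 32*(547/6) = 8752/3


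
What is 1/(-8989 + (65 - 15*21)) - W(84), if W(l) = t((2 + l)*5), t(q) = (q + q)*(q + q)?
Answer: -6833164401/9239 ≈ -7.3960e+5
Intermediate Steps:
t(q) = 4*q**2 (t(q) = (2*q)*(2*q) = 4*q**2)
W(l) = 4*(10 + 5*l)**2 (W(l) = 4*((2 + l)*5)**2 = 4*(10 + 5*l)**2)
1/(-8989 + (65 - 15*21)) - W(84) = 1/(-8989 + (65 - 15*21)) - 100*(2 + 84)**2 = 1/(-8989 + (65 - 315)) - 100*86**2 = 1/(-8989 - 250) - 100*7396 = 1/(-9239) - 1*739600 = -1/9239 - 739600 = -6833164401/9239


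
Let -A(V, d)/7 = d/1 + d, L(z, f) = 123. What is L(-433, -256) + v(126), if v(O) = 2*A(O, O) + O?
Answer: -3279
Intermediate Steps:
A(V, d) = -14*d (A(V, d) = -7*(d/1 + d) = -7*(1*d + d) = -7*(d + d) = -14*d)
v(O) = -27*O (v(O) = 2*(-14*O) + O = -28*O + O = -27*O)
L(-433, -256) + v(126) = 123 - 27*126 = 123 - 3402 = -3279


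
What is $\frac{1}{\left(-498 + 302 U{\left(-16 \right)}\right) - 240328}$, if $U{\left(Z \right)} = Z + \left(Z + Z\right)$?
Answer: $- \frac{1}{255322} \approx -3.9166 \cdot 10^{-6}$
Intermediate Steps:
$U{\left(Z \right)} = 3 Z$ ($U{\left(Z \right)} = Z + 2 Z = 3 Z$)
$\frac{1}{\left(-498 + 302 U{\left(-16 \right)}\right) - 240328} = \frac{1}{\left(-498 + 302 \cdot 3 \left(-16\right)\right) - 240328} = \frac{1}{\left(-498 + 302 \left(-48\right)\right) - 240328} = \frac{1}{\left(-498 - 14496\right) - 240328} = \frac{1}{-14994 - 240328} = \frac{1}{-255322} = - \frac{1}{255322}$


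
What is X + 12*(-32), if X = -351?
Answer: -735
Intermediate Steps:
X + 12*(-32) = -351 + 12*(-32) = -351 - 384 = -735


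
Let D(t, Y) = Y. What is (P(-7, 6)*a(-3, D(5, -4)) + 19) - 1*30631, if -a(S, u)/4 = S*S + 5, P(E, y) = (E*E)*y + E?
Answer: -46684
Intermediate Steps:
P(E, y) = E + y*E**2 (P(E, y) = E**2*y + E = y*E**2 + E = E + y*E**2)
a(S, u) = -20 - 4*S**2 (a(S, u) = -4*(S*S + 5) = -4*(S**2 + 5) = -4*(5 + S**2) = -20 - 4*S**2)
(P(-7, 6)*a(-3, D(5, -4)) + 19) - 1*30631 = ((-7*(1 - 7*6))*(-20 - 4*(-3)**2) + 19) - 1*30631 = ((-7*(1 - 42))*(-20 - 4*9) + 19) - 30631 = ((-7*(-41))*(-20 - 36) + 19) - 30631 = (287*(-56) + 19) - 30631 = (-16072 + 19) - 30631 = -16053 - 30631 = -46684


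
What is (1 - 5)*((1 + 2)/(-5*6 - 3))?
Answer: 4/11 ≈ 0.36364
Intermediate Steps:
(1 - 5)*((1 + 2)/(-5*6 - 3)) = -12/(-30 - 3) = -12/(-33) = -12*(-1)/33 = -4*(-1/11) = 4/11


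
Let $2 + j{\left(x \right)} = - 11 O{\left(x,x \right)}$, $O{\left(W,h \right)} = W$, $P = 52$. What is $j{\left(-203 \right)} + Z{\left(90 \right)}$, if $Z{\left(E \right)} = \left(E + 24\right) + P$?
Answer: $2397$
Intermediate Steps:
$Z{\left(E \right)} = 76 + E$ ($Z{\left(E \right)} = \left(E + 24\right) + 52 = \left(24 + E\right) + 52 = 76 + E$)
$j{\left(x \right)} = -2 - 11 x$
$j{\left(-203 \right)} + Z{\left(90 \right)} = \left(-2 - -2233\right) + \left(76 + 90\right) = \left(-2 + 2233\right) + 166 = 2231 + 166 = 2397$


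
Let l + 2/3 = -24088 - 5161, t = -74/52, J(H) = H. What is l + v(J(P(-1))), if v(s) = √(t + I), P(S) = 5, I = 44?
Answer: -87749/3 + 3*√3198/26 ≈ -29243.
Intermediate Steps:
t = -37/26 (t = -74*1/52 = -37/26 ≈ -1.4231)
v(s) = 3*√3198/26 (v(s) = √(-37/26 + 44) = √(1107/26) = 3*√3198/26)
l = -87749/3 (l = -⅔ + (-24088 - 5161) = -⅔ - 29249 = -87749/3 ≈ -29250.)
l + v(J(P(-1))) = -87749/3 + 3*√3198/26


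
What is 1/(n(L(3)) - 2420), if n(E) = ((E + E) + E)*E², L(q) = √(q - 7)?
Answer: -605/1464244 + 3*I/732122 ≈ -0.00041318 + 4.0977e-6*I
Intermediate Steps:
L(q) = √(-7 + q)
n(E) = 3*E³ (n(E) = (2*E + E)*E² = (3*E)*E² = 3*E³)
1/(n(L(3)) - 2420) = 1/(3*(√(-7 + 3))³ - 2420) = 1/(3*(√(-4))³ - 2420) = 1/(3*(2*I)³ - 2420) = 1/(3*(-8*I) - 2420) = 1/(-24*I - 2420) = 1/(-2420 - 24*I) = (-2420 + 24*I)/5856976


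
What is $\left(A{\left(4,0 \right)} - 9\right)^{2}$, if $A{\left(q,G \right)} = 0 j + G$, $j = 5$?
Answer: $81$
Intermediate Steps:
$A{\left(q,G \right)} = G$ ($A{\left(q,G \right)} = 0 \cdot 5 + G = 0 + G = G$)
$\left(A{\left(4,0 \right)} - 9\right)^{2} = \left(0 - 9\right)^{2} = \left(-9\right)^{2} = 81$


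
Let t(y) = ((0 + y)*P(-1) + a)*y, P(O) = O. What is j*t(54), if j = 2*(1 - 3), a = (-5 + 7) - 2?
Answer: 11664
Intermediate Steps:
a = 0 (a = 2 - 2 = 0)
t(y) = -y² (t(y) = ((0 + y)*(-1) + 0)*y = (y*(-1) + 0)*y = (-y + 0)*y = (-y)*y = -y²)
j = -4 (j = 2*(-2) = -4)
j*t(54) = -(-4)*54² = -(-4)*2916 = -4*(-2916) = 11664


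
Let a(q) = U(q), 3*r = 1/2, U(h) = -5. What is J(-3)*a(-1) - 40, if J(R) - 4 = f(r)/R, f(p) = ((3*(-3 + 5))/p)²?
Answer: 2100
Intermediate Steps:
r = ⅙ (r = (⅓)/2 = (⅓)*(½) = ⅙ ≈ 0.16667)
a(q) = -5
f(p) = 36/p² (f(p) = ((3*2)/p)² = (6/p)² = 36/p²)
J(R) = 4 + 1296/R (J(R) = 4 + (36/6⁻²)/R = 4 + (36*36)/R = 4 + 1296/R)
J(-3)*a(-1) - 40 = (4 + 1296/(-3))*(-5) - 40 = (4 + 1296*(-⅓))*(-5) - 40 = (4 - 432)*(-5) - 40 = -428*(-5) - 40 = 2140 - 40 = 2100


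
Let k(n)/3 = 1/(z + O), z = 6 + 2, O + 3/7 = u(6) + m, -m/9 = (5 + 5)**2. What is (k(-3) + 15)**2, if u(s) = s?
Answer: 8659046916/38502025 ≈ 224.90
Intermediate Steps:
m = -900 (m = -9*(5 + 5)**2 = -9*10**2 = -9*100 = -900)
O = -6261/7 (O = -3/7 + (6 - 900) = -3/7 - 894 = -6261/7 ≈ -894.43)
z = 8
k(n) = -21/6205 (k(n) = 3/(8 - 6261/7) = 3/(-6205/7) = 3*(-7/6205) = -21/6205)
(k(-3) + 15)**2 = (-21/6205 + 15)**2 = (93054/6205)**2 = 8659046916/38502025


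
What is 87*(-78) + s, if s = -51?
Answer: -6837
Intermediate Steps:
87*(-78) + s = 87*(-78) - 51 = -6786 - 51 = -6837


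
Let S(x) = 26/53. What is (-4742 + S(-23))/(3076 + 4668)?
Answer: -62825/102608 ≈ -0.61228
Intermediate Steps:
S(x) = 26/53 (S(x) = 26*(1/53) = 26/53)
(-4742 + S(-23))/(3076 + 4668) = (-4742 + 26/53)/(3076 + 4668) = -251300/53/7744 = -251300/53*1/7744 = -62825/102608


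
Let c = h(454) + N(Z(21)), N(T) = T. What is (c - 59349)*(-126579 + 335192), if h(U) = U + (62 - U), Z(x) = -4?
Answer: -12368873383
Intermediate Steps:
h(U) = 62
c = 58 (c = 62 - 4 = 58)
(c - 59349)*(-126579 + 335192) = (58 - 59349)*(-126579 + 335192) = -59291*208613 = -12368873383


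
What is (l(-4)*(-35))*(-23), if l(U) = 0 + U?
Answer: -3220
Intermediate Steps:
l(U) = U
(l(-4)*(-35))*(-23) = -4*(-35)*(-23) = 140*(-23) = -3220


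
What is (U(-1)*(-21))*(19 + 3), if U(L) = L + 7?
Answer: -2772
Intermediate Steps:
U(L) = 7 + L
(U(-1)*(-21))*(19 + 3) = ((7 - 1)*(-21))*(19 + 3) = (6*(-21))*22 = -126*22 = -2772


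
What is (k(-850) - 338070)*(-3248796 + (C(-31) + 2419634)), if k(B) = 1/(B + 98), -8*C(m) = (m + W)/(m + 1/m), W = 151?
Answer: 202786334532227939/723424 ≈ 2.8031e+11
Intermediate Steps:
C(m) = -(151 + m)/(8*(m + 1/m)) (C(m) = -(m + 151)/(8*(m + 1/m)) = -(151 + m)/(8*(m + 1/m)))
k(B) = 1/(98 + B)
(k(-850) - 338070)*(-3248796 + (C(-31) + 2419634)) = (1/(98 - 850) - 338070)*(-3248796 + (-1*(-31)*(151 - 31)/(8 + 8*(-31)²) + 2419634)) = (1/(-752) - 338070)*(-3248796 + (-1*(-31)*120/(8 + 8*961) + 2419634)) = (-1/752 - 338070)*(-3248796 + (-1*(-31)*120/(8 + 7688) + 2419634)) = -254228641*(-3248796 + (-1*(-31)*120/7696 + 2419634))/752 = -254228641*(-3248796 + (-1*(-31)*1/7696*120 + 2419634))/752 = -254228641*(-3248796 + (465/962 + 2419634))/752 = -254228641*(-3248796 + 2327688373/962)/752 = -254228641/752*(-797653379/962) = 202786334532227939/723424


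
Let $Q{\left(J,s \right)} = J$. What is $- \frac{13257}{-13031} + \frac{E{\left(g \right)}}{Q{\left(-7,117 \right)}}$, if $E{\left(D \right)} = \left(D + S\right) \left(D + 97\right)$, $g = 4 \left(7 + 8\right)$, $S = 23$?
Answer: $- \frac{169714162}{91217} \approx -1860.6$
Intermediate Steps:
$g = 60$ ($g = 4 \cdot 15 = 60$)
$E{\left(D \right)} = \left(23 + D\right) \left(97 + D\right)$ ($E{\left(D \right)} = \left(D + 23\right) \left(D + 97\right) = \left(23 + D\right) \left(97 + D\right)$)
$- \frac{13257}{-13031} + \frac{E{\left(g \right)}}{Q{\left(-7,117 \right)}} = - \frac{13257}{-13031} + \frac{2231 + 60^{2} + 120 \cdot 60}{-7} = \left(-13257\right) \left(- \frac{1}{13031}\right) + \left(2231 + 3600 + 7200\right) \left(- \frac{1}{7}\right) = \frac{13257}{13031} + 13031 \left(- \frac{1}{7}\right) = \frac{13257}{13031} - \frac{13031}{7} = - \frac{169714162}{91217}$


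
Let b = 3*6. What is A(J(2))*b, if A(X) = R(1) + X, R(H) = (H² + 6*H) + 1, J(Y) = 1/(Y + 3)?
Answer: 738/5 ≈ 147.60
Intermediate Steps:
J(Y) = 1/(3 + Y)
R(H) = 1 + H² + 6*H
A(X) = 8 + X (A(X) = (1 + 1² + 6*1) + X = (1 + 1 + 6) + X = 8 + X)
b = 18
A(J(2))*b = (8 + 1/(3 + 2))*18 = (8 + 1/5)*18 = (8 + ⅕)*18 = (41/5)*18 = 738/5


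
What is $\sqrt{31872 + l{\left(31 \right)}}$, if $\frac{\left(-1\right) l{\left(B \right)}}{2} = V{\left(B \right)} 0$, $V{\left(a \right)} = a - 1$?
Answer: $8 \sqrt{498} \approx 178.53$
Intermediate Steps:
$V{\left(a \right)} = -1 + a$
$l{\left(B \right)} = 0$ ($l{\left(B \right)} = - 2 \left(-1 + B\right) 0 = \left(-2\right) 0 = 0$)
$\sqrt{31872 + l{\left(31 \right)}} = \sqrt{31872 + 0} = \sqrt{31872} = 8 \sqrt{498}$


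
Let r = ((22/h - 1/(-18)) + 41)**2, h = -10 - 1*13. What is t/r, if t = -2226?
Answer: -381527496/275593201 ≈ -1.3844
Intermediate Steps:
h = -23 (h = -10 - 13 = -23)
r = 275593201/171396 (r = ((22/(-23) - 1/(-18)) + 41)**2 = ((22*(-1/23) - 1*(-1/18)) + 41)**2 = ((-22/23 + 1/18) + 41)**2 = (-373/414 + 41)**2 = (16601/414)**2 = 275593201/171396 ≈ 1607.9)
t/r = -2226/275593201/171396 = -2226*171396/275593201 = -381527496/275593201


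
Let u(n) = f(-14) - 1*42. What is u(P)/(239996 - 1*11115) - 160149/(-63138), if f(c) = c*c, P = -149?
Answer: 12221595507/4817029526 ≈ 2.5372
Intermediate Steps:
f(c) = c²
u(n) = 154 (u(n) = (-14)² - 1*42 = 196 - 42 = 154)
u(P)/(239996 - 1*11115) - 160149/(-63138) = 154/(239996 - 1*11115) - 160149/(-63138) = 154/(239996 - 11115) - 160149*(-1/63138) = 154/228881 + 53383/21046 = 12221595507/4817029526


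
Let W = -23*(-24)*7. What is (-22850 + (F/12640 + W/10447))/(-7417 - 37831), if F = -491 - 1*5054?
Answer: 603470683131/1195000403968 ≈ 0.50500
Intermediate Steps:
F = -5545 (F = -491 - 5054 = -5545)
W = 3864 (W = 552*7 = 3864)
(-22850 + (F/12640 + W/10447))/(-7417 - 37831) = (-22850 + (-5545/12640 + 3864/10447))/(-7417 - 37831) = (-22850 + (-5545*1/12640 + 3864*(1/10447)))/(-45248) = (-22850 + (-1109/2528 + 3864/10447))*(-1/45248) = (-22850 - 1817531/26410016)*(-1/45248) = -603470683131/26410016*(-1/45248) = 603470683131/1195000403968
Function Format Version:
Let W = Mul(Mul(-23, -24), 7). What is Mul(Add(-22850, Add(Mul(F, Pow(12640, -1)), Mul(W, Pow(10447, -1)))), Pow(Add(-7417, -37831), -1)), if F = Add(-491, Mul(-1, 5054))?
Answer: Rational(603470683131, 1195000403968) ≈ 0.50500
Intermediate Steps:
F = -5545 (F = Add(-491, -5054) = -5545)
W = 3864 (W = Mul(552, 7) = 3864)
Mul(Add(-22850, Add(Mul(F, Pow(12640, -1)), Mul(W, Pow(10447, -1)))), Pow(Add(-7417, -37831), -1)) = Mul(Add(-22850, Add(Mul(-5545, Pow(12640, -1)), Mul(3864, Pow(10447, -1)))), Pow(Add(-7417, -37831), -1)) = Mul(Add(-22850, Add(Mul(-5545, Rational(1, 12640)), Mul(3864, Rational(1, 10447)))), Pow(-45248, -1)) = Mul(Add(-22850, Add(Rational(-1109, 2528), Rational(3864, 10447))), Rational(-1, 45248)) = Mul(Add(-22850, Rational(-1817531, 26410016)), Rational(-1, 45248)) = Mul(Rational(-603470683131, 26410016), Rational(-1, 45248)) = Rational(603470683131, 1195000403968)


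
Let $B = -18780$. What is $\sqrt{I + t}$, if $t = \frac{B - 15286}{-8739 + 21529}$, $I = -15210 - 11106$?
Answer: $\frac{i \sqrt{1076328719935}}{6395} \approx 162.23 i$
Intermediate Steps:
$I = -26316$
$t = - \frac{17033}{6395}$ ($t = \frac{-18780 - 15286}{-8739 + 21529} = - \frac{34066}{12790} = \left(-34066\right) \frac{1}{12790} = - \frac{17033}{6395} \approx -2.6635$)
$\sqrt{I + t} = \sqrt{-26316 - \frac{17033}{6395}} = \sqrt{- \frac{168307853}{6395}} = \frac{i \sqrt{1076328719935}}{6395}$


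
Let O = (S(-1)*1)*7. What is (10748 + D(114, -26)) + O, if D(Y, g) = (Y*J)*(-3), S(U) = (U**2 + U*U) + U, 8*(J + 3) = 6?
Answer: 23049/2 ≈ 11525.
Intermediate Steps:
J = -9/4 (J = -3 + (1/8)*6 = -3 + 3/4 = -9/4 ≈ -2.2500)
S(U) = U + 2*U**2 (S(U) = (U**2 + U**2) + U = 2*U**2 + U = U + 2*U**2)
D(Y, g) = 27*Y/4 (D(Y, g) = (Y*(-9/4))*(-3) = -9*Y/4*(-3) = 27*Y/4)
O = 7 (O = (-(1 + 2*(-1))*1)*7 = (-(1 - 2)*1)*7 = (-1*(-1)*1)*7 = (1*1)*7 = 1*7 = 7)
(10748 + D(114, -26)) + O = (10748 + (27/4)*114) + 7 = (10748 + 1539/2) + 7 = 23035/2 + 7 = 23049/2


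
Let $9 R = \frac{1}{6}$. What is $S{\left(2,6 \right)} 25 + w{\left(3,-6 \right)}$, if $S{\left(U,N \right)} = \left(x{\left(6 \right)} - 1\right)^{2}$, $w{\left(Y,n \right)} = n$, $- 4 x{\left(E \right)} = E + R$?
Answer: $\frac{7037089}{46656} \approx 150.83$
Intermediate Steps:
$R = \frac{1}{54}$ ($R = \frac{1}{9 \cdot 6} = \frac{1}{9} \cdot \frac{1}{6} = \frac{1}{54} \approx 0.018519$)
$x{\left(E \right)} = - \frac{1}{216} - \frac{E}{4}$ ($x{\left(E \right)} = - \frac{E + \frac{1}{54}}{4} = - \frac{\frac{1}{54} + E}{4} = - \frac{1}{216} - \frac{E}{4}$)
$S{\left(U,N \right)} = \frac{292681}{46656}$ ($S{\left(U,N \right)} = \left(\left(- \frac{1}{216} - \frac{3}{2}\right) - 1\right)^{2} = \left(- \frac{325}{216} - 1\right)^{2} = \left(- \frac{541}{216}\right)^{2} = \frac{292681}{46656}$)
$S{\left(2,6 \right)} 25 + w{\left(3,-6 \right)} = \frac{292681}{46656} \cdot 25 - 6 = \frac{7317025}{46656} - 6 = \frac{7037089}{46656}$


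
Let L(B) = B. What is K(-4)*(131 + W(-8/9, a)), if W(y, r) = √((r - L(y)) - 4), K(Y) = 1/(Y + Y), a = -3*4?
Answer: -131/8 - I*√34/12 ≈ -16.375 - 0.48591*I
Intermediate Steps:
a = -12
K(Y) = 1/(2*Y)
W(y, r) = √(-4 + r - y) (W(y, r) = √((r - y) - 4) = √(-4 + r - y))
K(-4)*(131 + W(-8/9, a)) = ((½)/(-4))*(131 + √(-4 - 12 - (-8)/9)) = ((½)*(-¼))*(131 + √(-4 - 12 - (-8)/9)) = -(131 + √(-4 - 12 - 1*(-8/9)))/8 = -(131 + √(-4 - 12 + 8/9))/8 = -(131 + √(-136/9))/8 = -(131 + 2*I*√34/3)/8 = -131/8 - I*√34/12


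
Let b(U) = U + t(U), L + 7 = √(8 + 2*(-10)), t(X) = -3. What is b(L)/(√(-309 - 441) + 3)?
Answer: -10/253 + 10*√10/253 + 2*I*√3/253 + 50*I*√30/759 ≈ 0.085466 + 0.37451*I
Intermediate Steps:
L = -7 + 2*I*√3 (L = -7 + √(8 + 2*(-10)) = -7 + √(8 - 20) = -7 + √(-12) = -7 + 2*I*√3 ≈ -7.0 + 3.4641*I)
b(U) = -3 + U (b(U) = U - 3 = -3 + U)
b(L)/(√(-309 - 441) + 3) = (-3 + (-7 + 2*I*√3))/(√(-309 - 441) + 3) = (-10 + 2*I*√3)/(√(-750) + 3) = (-10 + 2*I*√3)/(5*I*√30 + 3) = (-10 + 2*I*√3)/(3 + 5*I*√30)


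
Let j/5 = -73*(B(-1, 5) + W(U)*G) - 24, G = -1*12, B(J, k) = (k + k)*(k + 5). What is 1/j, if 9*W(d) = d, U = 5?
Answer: -3/102560 ≈ -2.9251e-5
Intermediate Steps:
W(d) = d/9
B(J, k) = 2*k*(5 + k) (B(J, k) = (2*k)*(5 + k) = 2*k*(5 + k))
G = -12
j = -102560/3 (j = 5*(-73*(2*5*(5 + 5) + ((⅑)*5)*(-12)) - 24) = 5*(-73*(2*5*10 + (5/9)*(-12)) - 24) = 5*(-73*(100 - 20/3) - 24) = 5*(-73*280/3 - 24) = 5*(-20440/3 - 24) = 5*(-20512/3) = -102560/3 ≈ -34187.)
1/j = 1/(-102560/3) = -3/102560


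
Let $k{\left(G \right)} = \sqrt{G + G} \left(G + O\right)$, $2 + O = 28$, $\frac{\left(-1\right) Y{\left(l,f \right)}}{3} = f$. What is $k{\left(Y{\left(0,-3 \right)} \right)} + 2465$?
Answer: $2465 + 105 \sqrt{2} \approx 2613.5$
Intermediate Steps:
$Y{\left(l,f \right)} = - 3 f$
$O = 26$ ($O = -2 + 28 = 26$)
$k{\left(G \right)} = \sqrt{2} \sqrt{G} \left(26 + G\right)$ ($k{\left(G \right)} = \sqrt{G + G} \left(G + 26\right) = \sqrt{2 G} \left(26 + G\right) = \sqrt{2} \sqrt{G} \left(26 + G\right)$)
$k{\left(Y{\left(0,-3 \right)} \right)} + 2465 = \sqrt{2} \sqrt{\left(-3\right) \left(-3\right)} \left(26 - -9\right) + 2465 = \sqrt{2} \sqrt{9} \left(26 + 9\right) + 2465 = \sqrt{2} \cdot 3 \cdot 35 + 2465 = 105 \sqrt{2} + 2465 = 2465 + 105 \sqrt{2}$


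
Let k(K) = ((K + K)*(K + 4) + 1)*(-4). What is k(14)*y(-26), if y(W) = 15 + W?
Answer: 22220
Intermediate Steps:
k(K) = -4 - 8*K*(4 + K) (k(K) = ((2*K)*(4 + K) + 1)*(-4) = (2*K*(4 + K) + 1)*(-4) = (1 + 2*K*(4 + K))*(-4) = -4 - 8*K*(4 + K))
k(14)*y(-26) = (-4 - 32*14 - 8*14²)*(15 - 26) = (-4 - 448 - 8*196)*(-11) = (-4 - 448 - 1568)*(-11) = -2020*(-11) = 22220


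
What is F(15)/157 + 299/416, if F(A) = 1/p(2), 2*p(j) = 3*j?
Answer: 10865/15072 ≈ 0.72087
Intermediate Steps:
p(j) = 3*j/2 (p(j) = (3*j)/2 = 3*j/2)
F(A) = ⅓ (F(A) = 1/((3/2)*2) = 1/3 = ⅓)
F(15)/157 + 299/416 = (⅓)/157 + 299/416 = (⅓)*(1/157) + 299*(1/416) = 1/471 + 23/32 = 10865/15072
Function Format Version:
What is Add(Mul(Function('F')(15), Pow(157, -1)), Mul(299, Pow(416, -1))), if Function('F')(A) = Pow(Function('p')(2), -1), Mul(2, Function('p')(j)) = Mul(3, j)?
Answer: Rational(10865, 15072) ≈ 0.72087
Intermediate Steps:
Function('p')(j) = Mul(Rational(3, 2), j) (Function('p')(j) = Mul(Rational(1, 2), Mul(3, j)) = Mul(Rational(3, 2), j))
Function('F')(A) = Rational(1, 3) (Function('F')(A) = Pow(Mul(Rational(3, 2), 2), -1) = Pow(3, -1) = Rational(1, 3))
Add(Mul(Function('F')(15), Pow(157, -1)), Mul(299, Pow(416, -1))) = Add(Mul(Rational(1, 3), Pow(157, -1)), Mul(299, Pow(416, -1))) = Add(Mul(Rational(1, 3), Rational(1, 157)), Mul(299, Rational(1, 416))) = Add(Rational(1, 471), Rational(23, 32)) = Rational(10865, 15072)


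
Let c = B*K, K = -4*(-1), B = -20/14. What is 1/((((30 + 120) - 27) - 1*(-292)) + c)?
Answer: 7/2865 ≈ 0.0024433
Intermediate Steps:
B = -10/7 (B = -20*1/14 = -10/7 ≈ -1.4286)
K = 4
c = -40/7 (c = -10/7*4 = -40/7 ≈ -5.7143)
1/((((30 + 120) - 27) - 1*(-292)) + c) = 1/((((30 + 120) - 27) - 1*(-292)) - 40/7) = 1/(((150 - 27) + 292) - 40/7) = 1/((123 + 292) - 40/7) = 1/(415 - 40/7) = 1/(2865/7) = 7/2865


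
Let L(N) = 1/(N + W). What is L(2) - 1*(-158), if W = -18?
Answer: 2527/16 ≈ 157.94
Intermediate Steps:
L(N) = 1/(-18 + N) (L(N) = 1/(N - 18) = 1/(-18 + N))
L(2) - 1*(-158) = 1/(-18 + 2) - 1*(-158) = 1/(-16) + 158 = -1/16 + 158 = 2527/16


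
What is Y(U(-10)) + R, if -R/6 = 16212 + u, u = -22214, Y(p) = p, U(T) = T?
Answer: 36002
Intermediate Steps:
R = 36012 (R = -6*(16212 - 22214) = -6*(-6002) = 36012)
Y(U(-10)) + R = -10 + 36012 = 36002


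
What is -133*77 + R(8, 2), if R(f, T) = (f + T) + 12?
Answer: -10219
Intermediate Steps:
R(f, T) = 12 + T + f (R(f, T) = (T + f) + 12 = 12 + T + f)
-133*77 + R(8, 2) = -133*77 + (12 + 2 + 8) = -10241 + 22 = -10219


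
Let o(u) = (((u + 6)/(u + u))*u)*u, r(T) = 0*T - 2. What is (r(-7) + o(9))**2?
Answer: 17161/4 ≈ 4290.3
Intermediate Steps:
r(T) = -2 (r(T) = 0 - 2 = -2)
o(u) = u*(3 + u/2) (o(u) = (((6 + u)/((2*u)))*u)*u = (((6 + u)*(1/(2*u)))*u)*u = (((6 + u)/(2*u))*u)*u = (3 + u/2)*u = u*(3 + u/2))
(r(-7) + o(9))**2 = (-2 + (1/2)*9*(6 + 9))**2 = (-2 + (1/2)*9*15)**2 = (-2 + 135/2)**2 = (131/2)**2 = 17161/4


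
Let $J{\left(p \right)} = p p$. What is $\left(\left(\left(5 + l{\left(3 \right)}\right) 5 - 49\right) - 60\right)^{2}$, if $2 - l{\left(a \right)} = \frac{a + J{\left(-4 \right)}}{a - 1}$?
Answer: $\frac{59049}{4} \approx 14762.0$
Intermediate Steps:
$J{\left(p \right)} = p^{2}$
$l{\left(a \right)} = 2 - \frac{16 + a}{-1 + a}$ ($l{\left(a \right)} = 2 - \frac{a + \left(-4\right)^{2}}{a - 1} = 2 - \frac{a + 16}{-1 + a} = 2 - \frac{16 + a}{-1 + a}$)
$\left(\left(\left(5 + l{\left(3 \right)}\right) 5 - 49\right) - 60\right)^{2} = \left(\left(\left(5 + \frac{-18 + 3}{-1 + 3}\right) 5 - 49\right) - 60\right)^{2} = \left(\left(\left(5 + \frac{1}{2} \left(-15\right)\right) 5 - 49\right) - 60\right)^{2} = \left(\left(\left(5 - \frac{15}{2}\right) 5 - 49\right) - 60\right)^{2} = \left(\left(\left(- \frac{5}{2}\right) 5 - 49\right) - 60\right)^{2} = \left(\left(- \frac{25}{2} - 49\right) - 60\right)^{2} = \left(- \frac{123}{2} - 60\right)^{2} = \left(- \frac{243}{2}\right)^{2} = \frac{59049}{4}$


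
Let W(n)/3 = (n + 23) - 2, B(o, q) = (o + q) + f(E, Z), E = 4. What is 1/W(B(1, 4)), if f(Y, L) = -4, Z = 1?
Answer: 1/66 ≈ 0.015152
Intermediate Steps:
B(o, q) = -4 + o + q (B(o, q) = (o + q) - 4 = -4 + o + q)
W(n) = 63 + 3*n (W(n) = 3*((n + 23) - 2) = 3*((23 + n) - 2) = 3*(21 + n) = 63 + 3*n)
1/W(B(1, 4)) = 1/(63 + 3*(-4 + 1 + 4)) = 1/(63 + 3*1) = 1/(63 + 3) = 1/66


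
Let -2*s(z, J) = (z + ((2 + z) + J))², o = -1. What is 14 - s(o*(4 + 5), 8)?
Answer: 46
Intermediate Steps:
s(z, J) = -(2 + J + 2*z)²/2 (s(z, J) = -(z + ((2 + z) + J))²/2 = -(z + (2 + J + z))²/2 = -(2 + J + 2*z)²/2)
14 - s(o*(4 + 5), 8) = 14 - (-1)*(2 + 8 + 2*(-(4 + 5)))²/2 = 14 - (-1)*(2 + 8 + 2*(-1*9))²/2 = 14 - (-1)*(2 + 8 + 2*(-9))²/2 = 14 - (-1)*(2 + 8 - 18)²/2 = 14 - (-1)*(-8)²/2 = 14 - (-1)*64/2 = 14 - 1*(-32) = 14 + 32 = 46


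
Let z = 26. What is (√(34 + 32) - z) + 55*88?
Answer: 4814 + √66 ≈ 4822.1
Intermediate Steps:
(√(34 + 32) - z) + 55*88 = (√(34 + 32) - 1*26) + 55*88 = (√66 - 26) + 4840 = (-26 + √66) + 4840 = 4814 + √66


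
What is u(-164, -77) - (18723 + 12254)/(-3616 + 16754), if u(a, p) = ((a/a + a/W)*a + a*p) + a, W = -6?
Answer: 308019445/39414 ≈ 7815.0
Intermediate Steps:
u(a, p) = a + a*p + a*(1 - a/6) (u(a, p) = ((a/a + a/(-6))*a + a*p) + a = ((1 + a*(-1/6))*a + a*p) + a = ((1 - a/6)*a + a*p) + a = (a*(1 - a/6) + a*p) + a = (a*p + a*(1 - a/6)) + a = a + a*p + a*(1 - a/6))
u(-164, -77) - (18723 + 12254)/(-3616 + 16754) = (1/6)*(-164)*(12 - 1*(-164) + 6*(-77)) - (18723 + 12254)/(-3616 + 16754) = (1/6)*(-164)*(12 + 164 - 462) - 30977/13138 = (1/6)*(-164)*(-286) - 30977/13138 = 23452/3 - 1*30977/13138 = 23452/3 - 30977/13138 = 308019445/39414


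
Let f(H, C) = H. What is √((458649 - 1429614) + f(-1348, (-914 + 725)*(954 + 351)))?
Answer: I*√972313 ≈ 986.06*I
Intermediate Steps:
√((458649 - 1429614) + f(-1348, (-914 + 725)*(954 + 351))) = √((458649 - 1429614) - 1348) = √(-970965 - 1348) = √(-972313) = I*√972313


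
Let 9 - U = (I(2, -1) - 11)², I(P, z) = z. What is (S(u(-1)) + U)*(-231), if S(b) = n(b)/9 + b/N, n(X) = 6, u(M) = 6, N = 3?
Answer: 30569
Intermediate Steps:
S(b) = ⅔ + b/3 (S(b) = 6/9 + b/3 = 6*(⅑) + b*(⅓) = ⅔ + b/3)
U = -135 (U = 9 - (-1 - 11)² = 9 - 1*(-12)² = 9 - 1*144 = 9 - 144 = -135)
(S(u(-1)) + U)*(-231) = ((⅔ + (⅓)*6) - 135)*(-231) = ((⅔ + 2) - 135)*(-231) = (8/3 - 135)*(-231) = -397/3*(-231) = 30569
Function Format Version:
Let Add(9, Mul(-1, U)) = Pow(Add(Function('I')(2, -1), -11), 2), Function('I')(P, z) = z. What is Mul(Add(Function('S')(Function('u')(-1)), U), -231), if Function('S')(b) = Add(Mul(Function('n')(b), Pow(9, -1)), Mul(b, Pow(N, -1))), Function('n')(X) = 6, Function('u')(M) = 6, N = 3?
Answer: 30569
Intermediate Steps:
Function('S')(b) = Add(Rational(2, 3), Mul(Rational(1, 3), b)) (Function('S')(b) = Add(Mul(6, Pow(9, -1)), Mul(b, Pow(3, -1))) = Add(Mul(6, Rational(1, 9)), Mul(b, Rational(1, 3))) = Add(Rational(2, 3), Mul(Rational(1, 3), b)))
U = -135 (U = Add(9, Mul(-1, Pow(Add(-1, -11), 2))) = Add(9, Mul(-1, Pow(-12, 2))) = Add(9, Mul(-1, 144)) = Add(9, -144) = -135)
Mul(Add(Function('S')(Function('u')(-1)), U), -231) = Mul(Add(Add(Rational(2, 3), Mul(Rational(1, 3), 6)), -135), -231) = Mul(Add(Add(Rational(2, 3), 2), -135), -231) = Mul(Add(Rational(8, 3), -135), -231) = Mul(Rational(-397, 3), -231) = 30569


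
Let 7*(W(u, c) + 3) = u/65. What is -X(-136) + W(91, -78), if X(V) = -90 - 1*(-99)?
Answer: -59/5 ≈ -11.800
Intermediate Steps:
X(V) = 9 (X(V) = -90 + 99 = 9)
W(u, c) = -3 + u/455 (W(u, c) = -3 + (u/65)/7 = -3 + u/455)
-X(-136) + W(91, -78) = -1*9 + (-3 + (1/455)*91) = -9 + (-3 + ⅕) = -9 - 14/5 = -59/5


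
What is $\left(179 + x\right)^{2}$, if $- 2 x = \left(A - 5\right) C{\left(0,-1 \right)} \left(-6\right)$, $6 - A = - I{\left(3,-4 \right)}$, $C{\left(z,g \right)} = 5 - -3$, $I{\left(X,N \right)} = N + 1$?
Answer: $17161$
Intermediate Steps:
$I{\left(X,N \right)} = 1 + N$
$C{\left(z,g \right)} = 8$ ($C{\left(z,g \right)} = 5 + 3 = 8$)
$A = 3$ ($A = 6 - - (1 - 4) = 6 - \left(-1\right) \left(-3\right) = 6 - 3 = 3$)
$x = -48$ ($x = - \frac{\left(3 - 5\right) 8 \left(-6\right)}{2} = - \frac{\left(-2\right) 8 \left(-6\right)}{2} = - \frac{\left(-16\right) \left(-6\right)}{2} = \left(- \frac{1}{2}\right) 96 = -48$)
$\left(179 + x\right)^{2} = \left(179 - 48\right)^{2} = 131^{2} = 17161$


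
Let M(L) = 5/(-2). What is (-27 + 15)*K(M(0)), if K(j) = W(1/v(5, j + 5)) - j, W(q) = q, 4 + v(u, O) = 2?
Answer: -24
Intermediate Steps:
v(u, O) = -2 (v(u, O) = -4 + 2 = -2)
M(L) = -5/2 (M(L) = 5*(-½) = -5/2)
K(j) = -½ - j (K(j) = 1/(-2) - j = -½ - j)
(-27 + 15)*K(M(0)) = (-27 + 15)*(-½ - 1*(-5/2)) = -12*(-½ + 5/2) = -12*2 = -24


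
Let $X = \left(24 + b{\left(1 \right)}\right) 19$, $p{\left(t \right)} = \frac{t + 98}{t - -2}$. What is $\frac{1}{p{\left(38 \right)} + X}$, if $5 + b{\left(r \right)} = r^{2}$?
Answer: $\frac{5}{1917} \approx 0.0026082$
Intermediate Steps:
$p{\left(t \right)} = \frac{98 + t}{2 + t}$ ($p{\left(t \right)} = \frac{98 + t}{t + 2} = \frac{98 + t}{2 + t}$)
$b{\left(r \right)} = -5 + r^{2}$
$X = 380$ ($X = \left(24 - \left(5 - 1^{2}\right)\right) 19 = \left(24 + \left(-5 + 1\right)\right) 19 = \left(24 - 4\right) 19 = 20 \cdot 19 = 380$)
$\frac{1}{p{\left(38 \right)} + X} = \frac{1}{\frac{98 + 38}{2 + 38} + 380} = \frac{1}{\frac{1}{40} \cdot 136 + 380} = \frac{1}{\frac{17}{5} + 380} = \frac{1}{\frac{1917}{5}} = \frac{5}{1917}$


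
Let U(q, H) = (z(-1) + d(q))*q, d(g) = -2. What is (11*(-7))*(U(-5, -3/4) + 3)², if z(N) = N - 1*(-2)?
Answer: -4928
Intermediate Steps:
z(N) = 2 + N (z(N) = N + 2 = 2 + N)
U(q, H) = -q (U(q, H) = ((2 - 1) - 2)*q = (1 - 2)*q = -q)
(11*(-7))*(U(-5, -3/4) + 3)² = (11*(-7))*(-1*(-5) + 3)² = -77*(5 + 3)² = -77*8² = -77*64 = -4928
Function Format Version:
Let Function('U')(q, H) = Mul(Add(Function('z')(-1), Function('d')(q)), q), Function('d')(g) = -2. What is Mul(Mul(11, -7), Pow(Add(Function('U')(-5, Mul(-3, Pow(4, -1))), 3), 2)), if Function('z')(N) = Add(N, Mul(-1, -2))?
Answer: -4928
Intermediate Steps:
Function('z')(N) = Add(2, N) (Function('z')(N) = Add(N, 2) = Add(2, N))
Function('U')(q, H) = Mul(-1, q) (Function('U')(q, H) = Mul(Add(Add(2, -1), -2), q) = Mul(Add(1, -2), q) = Mul(-1, q))
Mul(Mul(11, -7), Pow(Add(Function('U')(-5, Mul(-3, Pow(4, -1))), 3), 2)) = Mul(Mul(11, -7), Pow(Add(Mul(-1, -5), 3), 2)) = Mul(-77, Pow(Add(5, 3), 2)) = Mul(-77, Pow(8, 2)) = Mul(-77, 64) = -4928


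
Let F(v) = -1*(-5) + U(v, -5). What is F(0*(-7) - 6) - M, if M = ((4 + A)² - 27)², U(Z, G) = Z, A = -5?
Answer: -677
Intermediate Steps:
F(v) = 5 + v (F(v) = -1*(-5) + v = 5 + v)
M = 676 (M = ((4 - 5)² - 27)² = ((-1)² - 27)² = (1 - 27)² = (-26)² = 676)
F(0*(-7) - 6) - M = (5 + (0*(-7) - 6)) - 1*676 = (5 + (0 - 6)) - 676 = (5 - 6) - 676 = -1 - 676 = -677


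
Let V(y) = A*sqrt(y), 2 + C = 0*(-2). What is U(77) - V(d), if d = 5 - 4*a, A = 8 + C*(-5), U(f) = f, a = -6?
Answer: 77 - 18*sqrt(29) ≈ -19.933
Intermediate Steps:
C = -2 (C = -2 + 0*(-2) = -2 + 0 = -2)
A = 18 (A = 8 - 2*(-5) = 8 + 10 = 18)
d = 29 (d = 5 - 4*(-6) = 5 + 24 = 29)
V(y) = 18*sqrt(y)
U(77) - V(d) = 77 - 18*sqrt(29)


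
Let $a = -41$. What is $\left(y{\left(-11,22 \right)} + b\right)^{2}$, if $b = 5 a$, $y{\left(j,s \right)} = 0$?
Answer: $42025$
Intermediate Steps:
$b = -205$ ($b = 5 \left(-41\right) = -205$)
$\left(y{\left(-11,22 \right)} + b\right)^{2} = \left(0 - 205\right)^{2} = \left(-205\right)^{2} = 42025$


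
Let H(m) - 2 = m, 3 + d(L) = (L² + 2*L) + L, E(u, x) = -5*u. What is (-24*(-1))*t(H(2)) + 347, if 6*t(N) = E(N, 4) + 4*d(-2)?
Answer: 187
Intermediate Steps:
d(L) = -3 + L² + 3*L (d(L) = -3 + ((L² + 2*L) + L) = -3 + (L² + 3*L) = -3 + L² + 3*L)
H(m) = 2 + m
t(N) = -10/3 - 5*N/6 (t(N) = (-5*N + 4*(-3 + (-2)² + 3*(-2)))/6 = (-5*N + 4*(-3 + 4 - 6))/6 = (-5*N + 4*(-5))/6 = (-5*N - 20)/6 = (-20 - 5*N)/6 = -10/3 - 5*N/6)
(-24*(-1))*t(H(2)) + 347 = (-24*(-1))*(-10/3 - 5*(2 + 2)/6) + 347 = 24*(-10/3 - ⅚*4) + 347 = 24*(-10/3 - 10/3) + 347 = 24*(-20/3) + 347 = -160 + 347 = 187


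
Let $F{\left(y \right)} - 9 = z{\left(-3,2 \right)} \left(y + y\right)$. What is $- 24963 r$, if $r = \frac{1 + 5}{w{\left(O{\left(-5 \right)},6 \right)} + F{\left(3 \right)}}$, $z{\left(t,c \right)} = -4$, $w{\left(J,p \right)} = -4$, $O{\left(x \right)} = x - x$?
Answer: $\frac{149778}{19} \approx 7883.1$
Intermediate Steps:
$O{\left(x \right)} = 0$
$F{\left(y \right)} = 9 - 8 y$ ($F{\left(y \right)} = 9 - 4 \left(y + y\right) = 9 - 4 \cdot 2 y = 9 - 8 y$)
$r = - \frac{6}{19}$ ($r = \frac{1 + 5}{-4 + \left(9 - 24\right)} = \frac{6}{-4 + \left(9 - 24\right)} = \frac{6}{-4 - 15} = \frac{6}{-19} = 6 \left(- \frac{1}{19}\right) = - \frac{6}{19} \approx -0.31579$)
$- 24963 r = \left(-24963\right) \left(- \frac{6}{19}\right) = \frac{149778}{19}$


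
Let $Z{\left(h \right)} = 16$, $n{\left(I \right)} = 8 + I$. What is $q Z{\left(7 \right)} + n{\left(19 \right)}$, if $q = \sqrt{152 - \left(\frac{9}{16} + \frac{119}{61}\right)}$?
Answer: $27 + \frac{12 \sqrt{988871}}{61} \approx 222.62$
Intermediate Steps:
$q = \frac{3 \sqrt{988871}}{244}$ ($q = \sqrt{152 - \frac{2453}{976}} = \sqrt{\frac{145899}{976}} = \frac{3 \sqrt{988871}}{244} \approx 12.226$)
$q Z{\left(7 \right)} + n{\left(19 \right)} = \frac{3 \sqrt{988871}}{244} \cdot 16 + \left(8 + 19\right) = \frac{12 \sqrt{988871}}{61} + 27 = 27 + \frac{12 \sqrt{988871}}{61}$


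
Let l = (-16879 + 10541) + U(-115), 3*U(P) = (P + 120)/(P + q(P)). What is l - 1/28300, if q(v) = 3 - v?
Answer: -1614147109/254700 ≈ -6337.4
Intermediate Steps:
U(P) = 40/3 + P/9 (U(P) = ((P + 120)/(P + (3 - P)))/3 = ((120 + P)/3)/3 = ((120 + P)*(⅓))/3 = (40 + P/3)/3 = 40/3 + P/9)
l = -57037/9 (l = (-16879 + 10541) + (40/3 + (⅑)*(-115)) = -6338 + (40/3 - 115/9) = -6338 + 5/9 = -57037/9 ≈ -6337.4)
l - 1/28300 = -57037/9 - 1/28300 = -1614147109/254700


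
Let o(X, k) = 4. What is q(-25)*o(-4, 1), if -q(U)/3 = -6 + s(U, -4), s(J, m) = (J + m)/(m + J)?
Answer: 60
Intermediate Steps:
s(J, m) = 1 (s(J, m) = (J + m)/(J + m) = 1)
q(U) = 15 (q(U) = -3*(-6 + 1) = -3*(-5) = 15)
q(-25)*o(-4, 1) = 15*4 = 60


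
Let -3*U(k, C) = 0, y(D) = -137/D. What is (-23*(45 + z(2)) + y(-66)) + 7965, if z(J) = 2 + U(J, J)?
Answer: 454481/66 ≈ 6886.1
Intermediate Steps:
U(k, C) = 0 (U(k, C) = -⅓*0 = 0)
z(J) = 2 (z(J) = 2 + 0 = 2)
(-23*(45 + z(2)) + y(-66)) + 7965 = (-23*(45 + 2) - 137/(-66)) + 7965 = (-23*47 - 137*(-1/66)) + 7965 = (-1081 + 137/66) + 7965 = -71209/66 + 7965 = 454481/66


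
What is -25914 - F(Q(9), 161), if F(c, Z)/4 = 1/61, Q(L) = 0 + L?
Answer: -1580758/61 ≈ -25914.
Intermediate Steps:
Q(L) = L
F(c, Z) = 4/61
-25914 - F(Q(9), 161) = -25914 - 1*4/61 = -25914 - 4/61 = -1580758/61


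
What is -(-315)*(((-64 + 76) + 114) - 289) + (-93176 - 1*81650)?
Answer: -226171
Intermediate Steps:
-(-315)*(((-64 + 76) + 114) - 289) + (-93176 - 1*81650) = -(-315)*((12 + 114) - 289) + (-93176 - 81650) = -(-315)*(126 - 289) - 174826 = -(-315)*(-163) - 174826 = -1*51345 - 174826 = -51345 - 174826 = -226171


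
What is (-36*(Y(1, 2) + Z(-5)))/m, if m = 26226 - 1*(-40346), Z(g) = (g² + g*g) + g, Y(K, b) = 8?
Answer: -477/16643 ≈ -0.028661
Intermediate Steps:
Z(g) = g + 2*g² (Z(g) = (g² + g²) + g = 2*g² + g = g + 2*g²)
m = 66572 (m = 26226 + 40346 = 66572)
(-36*(Y(1, 2) + Z(-5)))/m = -36*(8 - 5*(1 + 2*(-5)))/66572 = -36*(8 - 5*(1 - 10))*(1/66572) = -36*(8 - 5*(-9))*(1/66572) = -36*(8 + 45)*(1/66572) = -36*53*(1/66572) = -1908*1/66572 = -477/16643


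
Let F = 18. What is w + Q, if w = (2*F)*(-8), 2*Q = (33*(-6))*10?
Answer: -1278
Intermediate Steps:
Q = -990 (Q = ((33*(-6))*10)/2 = (-198*10)/2 = (1/2)*(-1980) = -990)
w = -288 (w = (2*18)*(-8) = 36*(-8) = -288)
w + Q = -288 - 990 = -1278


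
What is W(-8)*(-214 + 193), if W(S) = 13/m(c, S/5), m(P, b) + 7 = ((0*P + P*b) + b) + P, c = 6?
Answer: 1365/61 ≈ 22.377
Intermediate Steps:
m(P, b) = -7 + P + b + P*b (m(P, b) = -7 + (((0*P + P*b) + b) + P) = -7 + (((0 + P*b) + b) + P) = -7 + ((P*b + b) + P) = -7 + ((b + P*b) + P) = -7 + (P + b + P*b) = -7 + P + b + P*b)
W(S) = 13/(-1 + 7*S/5) (W(S) = 13/(-7 + 6 + S/5 + 6*(S/5)) = 13/(-7 + 6 + S/5 + 6*S/5) = 13/(-1 + 7*S/5))
W(-8)*(-214 + 193) = (65/(-5 + 7*(-8)))*(-214 + 193) = (65/(-5 - 56))*(-21) = (65/(-61))*(-21) = (65*(-1/61))*(-21) = -65/61*(-21) = 1365/61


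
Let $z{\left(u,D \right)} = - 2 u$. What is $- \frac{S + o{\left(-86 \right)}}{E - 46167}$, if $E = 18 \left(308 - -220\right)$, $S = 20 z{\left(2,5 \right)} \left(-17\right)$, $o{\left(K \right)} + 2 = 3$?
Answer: $\frac{1361}{36663} \approx 0.037122$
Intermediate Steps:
$o{\left(K \right)} = 1$ ($o{\left(K \right)} = -2 + 3 = 1$)
$S = 1360$ ($S = 20 \left(\left(-2\right) 2\right) \left(-17\right) = 20 \left(-4\right) \left(-17\right) = \left(-80\right) \left(-17\right) = 1360$)
$E = 9504$ ($E = 18 \left(308 + 220\right) = 18 \cdot 528 = 9504$)
$- \frac{S + o{\left(-86 \right)}}{E - 46167} = - \frac{1360 + 1}{9504 - 46167} = - \frac{1361}{-36663} = - \frac{1361 \left(-1\right)}{36663} = \left(-1\right) \left(- \frac{1361}{36663}\right) = \frac{1361}{36663}$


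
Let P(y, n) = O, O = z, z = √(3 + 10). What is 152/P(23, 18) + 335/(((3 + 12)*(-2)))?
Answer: -67/6 + 152*√13/13 ≈ 30.991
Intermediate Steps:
z = √13 ≈ 3.6056
O = √13 ≈ 3.6056
P(y, n) = √13
152/P(23, 18) + 335/(((3 + 12)*(-2))) = 152/(√13) + 335/(((3 + 12)*(-2))) = 152*(√13/13) + 335/((15*(-2))) = 152*√13/13 + 335/(-30) = 152*√13/13 + 335*(-1/30) = 152*√13/13 - 67/6 = -67/6 + 152*√13/13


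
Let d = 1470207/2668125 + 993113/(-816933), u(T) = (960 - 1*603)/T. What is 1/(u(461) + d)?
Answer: 334944061749375/36766633019297 ≈ 9.1100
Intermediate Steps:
u(T) = 357/T (u(T) = (960 - 603)/T = 357/T)
d = -482896335998/726559786875 (d = 1470207*(1/2668125) + 993113*(-1/816933) = 490069/889375 - 993113/816933 = -482896335998/726559786875 ≈ -0.66463)
1/(u(461) + d) = 1/(357/461 - 482896335998/726559786875) = 1/(36766633019297/334944061749375) = 334944061749375/36766633019297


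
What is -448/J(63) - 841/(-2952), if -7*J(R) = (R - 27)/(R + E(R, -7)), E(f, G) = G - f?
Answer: -599741/984 ≈ -609.49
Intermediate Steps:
J(R) = -27/49 + R/49 (J(R) = -(R - 27)/(7*(R + (-7 - R))) = -(-27 + R)/(7*(-7)) = -(-27 + R)*(-1)/(7*7) = -(27/7 - R/7)/7 = -27/49 + R/49)
-448/J(63) - 841/(-2952) = -448/(-27/49 + (1/49)*63) - 841/(-2952) = -448/(-27/49 + 9/7) - 841*(-1/2952) = -448/36/49 + 841/2952 = -448*49/36 + 841/2952 = -5488/9 + 841/2952 = -599741/984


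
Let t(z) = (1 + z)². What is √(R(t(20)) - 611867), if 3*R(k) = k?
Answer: 2*I*√152930 ≈ 782.13*I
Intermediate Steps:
R(k) = k/3
√(R(t(20)) - 611867) = √((1 + 20)²/3 - 611867) = √((⅓)*21² - 611867) = √((⅓)*441 - 611867) = √(147 - 611867) = √(-611720) = 2*I*√152930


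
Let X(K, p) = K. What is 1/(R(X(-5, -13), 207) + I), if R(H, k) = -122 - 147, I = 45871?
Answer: 1/45602 ≈ 2.1929e-5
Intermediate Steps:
R(H, k) = -269
1/(R(X(-5, -13), 207) + I) = 1/(-269 + 45871) = 1/45602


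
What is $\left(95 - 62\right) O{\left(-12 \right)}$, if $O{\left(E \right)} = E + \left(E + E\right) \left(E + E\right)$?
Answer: $18612$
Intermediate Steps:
$O{\left(E \right)} = E + 4 E^{2}$ ($O{\left(E \right)} = E + 2 E 2 E = E + 4 E^{2}$)
$\left(95 - 62\right) O{\left(-12 \right)} = \left(95 - 62\right) \left(- 12 \left(1 + 4 \left(-12\right)\right)\right) = 33 \left(- 12 \left(1 - 48\right)\right) = 33 \left(\left(-12\right) \left(-47\right)\right) = 33 \cdot 564 = 18612$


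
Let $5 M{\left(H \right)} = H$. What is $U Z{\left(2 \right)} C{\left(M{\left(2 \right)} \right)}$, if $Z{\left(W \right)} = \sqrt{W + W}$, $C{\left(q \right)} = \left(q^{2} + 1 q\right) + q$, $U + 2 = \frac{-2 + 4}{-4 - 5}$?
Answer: $- \frac{64}{15} \approx -4.2667$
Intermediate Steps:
$M{\left(H \right)} = \frac{H}{5}$
$U = - \frac{20}{9}$ ($U = -2 + \frac{-2 + 4}{-4 - 5} = -2 + \frac{2}{-9} = -2 + 2 \left(- \frac{1}{9}\right) = -2 - \frac{2}{9} = - \frac{20}{9} \approx -2.2222$)
$C{\left(q \right)} = q^{2} + 2 q$ ($C{\left(q \right)} = \left(q^{2} + q\right) + q = \left(q + q^{2}\right) + q = q^{2} + 2 q$)
$Z{\left(W \right)} = \sqrt{2} \sqrt{W}$ ($Z{\left(W \right)} = \sqrt{2 W} = \sqrt{2} \sqrt{W}$)
$U Z{\left(2 \right)} C{\left(M{\left(2 \right)} \right)} = - \frac{20 \sqrt{2} \sqrt{2}}{9} \cdot \frac{1}{5} \cdot 2 \left(2 + \frac{1}{5} \cdot 2\right) = \left(- \frac{20}{9}\right) 2 \frac{2 \left(2 + \frac{2}{5}\right)}{5} = - \frac{40 \cdot \frac{2}{5} \cdot \frac{12}{5}}{9} = \left(- \frac{40}{9}\right) \frac{24}{25} = - \frac{64}{15}$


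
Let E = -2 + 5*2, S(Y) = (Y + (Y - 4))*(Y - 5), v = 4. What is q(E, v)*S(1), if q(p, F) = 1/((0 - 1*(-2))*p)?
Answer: 1/2 ≈ 0.50000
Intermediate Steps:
S(Y) = (-5 + Y)*(-4 + 2*Y) (S(Y) = (Y + (-4 + Y))*(-5 + Y) = (-4 + 2*Y)*(-5 + Y) = (-5 + Y)*(-4 + 2*Y))
E = 8 (E = -2 + 10 = 8)
q(p, F) = 1/(2*p) (q(p, F) = 1/((0 + 2)*p) = 1/(2*p))
q(E, v)*S(1) = ((1/2)/8)*(20 - 14*1 + 2*1**2) = ((1/2)*(1/8))*(20 - 14 + 2*1) = (20 - 14 + 2)/16 = (1/16)*8 = 1/2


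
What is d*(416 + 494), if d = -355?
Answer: -323050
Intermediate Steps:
d*(416 + 494) = -355*(416 + 494) = -355*910 = -323050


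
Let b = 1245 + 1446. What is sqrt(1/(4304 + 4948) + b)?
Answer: sqrt(6398563181)/1542 ≈ 51.875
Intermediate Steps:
b = 2691
sqrt(1/(4304 + 4948) + b) = sqrt(1/(4304 + 4948) + 2691) = sqrt(1/9252 + 2691) = sqrt(24897133/9252) = sqrt(6398563181)/1542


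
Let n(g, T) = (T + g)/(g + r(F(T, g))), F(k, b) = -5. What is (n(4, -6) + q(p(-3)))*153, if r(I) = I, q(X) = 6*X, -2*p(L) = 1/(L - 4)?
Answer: 2601/7 ≈ 371.57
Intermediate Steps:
p(L) = -1/(2*(-4 + L)) (p(L) = -1/(2*(L - 4)) = -1/(2*(-4 + L)))
n(g, T) = (T + g)/(-5 + g) (n(g, T) = (T + g)/(g - 5) = (T + g)/(-5 + g))
(n(4, -6) + q(p(-3)))*153 = ((-6 + 4)/(-5 + 4) + 6*(-1/(-8 + 2*(-3))))*153 = (-2/(-1) + 6*(-1/(-8 - 6)))*153 = (-1*(-2) + 6*(-1/(-14)))*153 = (2 + 6*(-1*(-1/14)))*153 = (2 + 6*(1/14))*153 = (2 + 3/7)*153 = (17/7)*153 = 2601/7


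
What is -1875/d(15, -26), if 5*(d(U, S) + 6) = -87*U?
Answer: 625/89 ≈ 7.0225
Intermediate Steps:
d(U, S) = -6 - 87*U/5 (d(U, S) = -6 + (-87*U)/5 = -6 - 87*U/5)
-1875/d(15, -26) = -1875/(-6 - 87/5*15) = -1875/(-6 - 261) = -1875/(-267) = -1875*(-1/267) = 625/89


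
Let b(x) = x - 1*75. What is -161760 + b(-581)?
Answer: -162416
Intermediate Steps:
b(x) = -75 + x (b(x) = x - 75 = -75 + x)
-161760 + b(-581) = -161760 + (-75 - 581) = -161760 - 656 = -162416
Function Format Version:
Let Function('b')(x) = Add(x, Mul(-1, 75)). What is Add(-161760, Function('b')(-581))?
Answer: -162416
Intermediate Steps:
Function('b')(x) = Add(-75, x) (Function('b')(x) = Add(x, -75) = Add(-75, x))
Add(-161760, Function('b')(-581)) = Add(-161760, Add(-75, -581)) = Add(-161760, -656) = -162416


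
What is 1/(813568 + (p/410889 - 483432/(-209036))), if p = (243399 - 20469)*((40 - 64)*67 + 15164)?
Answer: 7157549417/5875812630591350 ≈ 1.2181e-6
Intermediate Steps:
p = 3022039080 (p = 222930*(-24*67 + 15164) = 222930*(-1608 + 15164) = 222930*13556 = 3022039080)
1/(813568 + (p/410889 - 483432/(-209036))) = 1/(813568 + (3022039080/410889 - 483432/(-209036))) = 1/(813568 + (3022039080*(1/410889) - 483432*(-1/209036))) = 1/(813568 + (1007346360/136963 + 120858/52259)) = 1/(813568 + 52659466501494/7157549417) = 1/(5875812630591350/7157549417) = 7157549417/5875812630591350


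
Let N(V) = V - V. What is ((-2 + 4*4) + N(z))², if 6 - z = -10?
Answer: 196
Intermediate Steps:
z = 16 (z = 6 - 1*(-10) = 6 + 10 = 16)
N(V) = 0
((-2 + 4*4) + N(z))² = ((-2 + 4*4) + 0)² = ((-2 + 16) + 0)² = (14 + 0)² = 14² = 196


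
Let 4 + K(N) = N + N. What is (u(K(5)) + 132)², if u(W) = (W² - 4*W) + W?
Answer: 22500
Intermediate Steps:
K(N) = -4 + 2*N (K(N) = -4 + (N + N) = -4 + 2*N)
u(W) = W² - 3*W
(u(K(5)) + 132)² = ((-4 + 2*5)*(-3 + (-4 + 2*5)) + 132)² = ((-4 + 10)*(-3 + (-4 + 10)) + 132)² = (6*(-3 + 6) + 132)² = (6*3 + 132)² = (18 + 132)² = 150² = 22500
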